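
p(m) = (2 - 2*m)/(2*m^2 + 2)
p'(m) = -4*m*(2 - 2*m)/(2*m^2 + 2)^2 - 2/(2*m^2 + 2)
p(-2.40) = 0.50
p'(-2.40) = 0.21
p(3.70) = -0.18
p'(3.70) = 0.02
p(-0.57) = 1.18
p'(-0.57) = 0.26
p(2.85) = -0.20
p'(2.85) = 0.02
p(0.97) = 0.02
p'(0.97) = -0.53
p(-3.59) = 0.33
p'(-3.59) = 0.10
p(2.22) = -0.21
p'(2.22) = -0.01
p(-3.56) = 0.33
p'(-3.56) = 0.10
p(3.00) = -0.20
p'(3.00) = 0.02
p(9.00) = -0.10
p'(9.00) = 0.01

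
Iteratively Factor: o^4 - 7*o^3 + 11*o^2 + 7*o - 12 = (o + 1)*(o^3 - 8*o^2 + 19*o - 12) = (o - 4)*(o + 1)*(o^2 - 4*o + 3) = (o - 4)*(o - 1)*(o + 1)*(o - 3)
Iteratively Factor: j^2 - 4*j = (j)*(j - 4)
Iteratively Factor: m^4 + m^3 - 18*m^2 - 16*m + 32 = (m + 2)*(m^3 - m^2 - 16*m + 16) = (m + 2)*(m + 4)*(m^2 - 5*m + 4) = (m - 4)*(m + 2)*(m + 4)*(m - 1)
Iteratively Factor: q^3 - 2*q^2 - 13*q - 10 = (q + 2)*(q^2 - 4*q - 5) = (q - 5)*(q + 2)*(q + 1)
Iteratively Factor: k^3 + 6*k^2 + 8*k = (k)*(k^2 + 6*k + 8) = k*(k + 2)*(k + 4)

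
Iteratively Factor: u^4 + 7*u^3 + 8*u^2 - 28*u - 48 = (u + 3)*(u^3 + 4*u^2 - 4*u - 16) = (u + 3)*(u + 4)*(u^2 - 4) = (u + 2)*(u + 3)*(u + 4)*(u - 2)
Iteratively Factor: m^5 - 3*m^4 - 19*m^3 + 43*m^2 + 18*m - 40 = (m - 5)*(m^4 + 2*m^3 - 9*m^2 - 2*m + 8) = (m - 5)*(m - 1)*(m^3 + 3*m^2 - 6*m - 8) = (m - 5)*(m - 1)*(m + 1)*(m^2 + 2*m - 8) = (m - 5)*(m - 1)*(m + 1)*(m + 4)*(m - 2)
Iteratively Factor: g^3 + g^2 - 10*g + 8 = (g - 2)*(g^2 + 3*g - 4) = (g - 2)*(g + 4)*(g - 1)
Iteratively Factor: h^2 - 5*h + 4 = (h - 4)*(h - 1)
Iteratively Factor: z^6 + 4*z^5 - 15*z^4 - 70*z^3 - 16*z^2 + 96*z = (z - 1)*(z^5 + 5*z^4 - 10*z^3 - 80*z^2 - 96*z) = (z - 1)*(z + 4)*(z^4 + z^3 - 14*z^2 - 24*z) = (z - 4)*(z - 1)*(z + 4)*(z^3 + 5*z^2 + 6*z) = z*(z - 4)*(z - 1)*(z + 4)*(z^2 + 5*z + 6) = z*(z - 4)*(z - 1)*(z + 2)*(z + 4)*(z + 3)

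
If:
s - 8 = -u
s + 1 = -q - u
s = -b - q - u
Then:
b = 1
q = -9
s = 8 - u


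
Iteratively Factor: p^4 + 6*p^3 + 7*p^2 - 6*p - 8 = (p - 1)*(p^3 + 7*p^2 + 14*p + 8) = (p - 1)*(p + 4)*(p^2 + 3*p + 2) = (p - 1)*(p + 2)*(p + 4)*(p + 1)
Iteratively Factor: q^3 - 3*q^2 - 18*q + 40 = (q - 2)*(q^2 - q - 20) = (q - 5)*(q - 2)*(q + 4)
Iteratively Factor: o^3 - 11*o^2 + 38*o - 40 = (o - 5)*(o^2 - 6*o + 8) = (o - 5)*(o - 4)*(o - 2)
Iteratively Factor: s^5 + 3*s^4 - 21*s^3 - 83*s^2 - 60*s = (s + 1)*(s^4 + 2*s^3 - 23*s^2 - 60*s) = (s + 1)*(s + 4)*(s^3 - 2*s^2 - 15*s) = (s - 5)*(s + 1)*(s + 4)*(s^2 + 3*s) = s*(s - 5)*(s + 1)*(s + 4)*(s + 3)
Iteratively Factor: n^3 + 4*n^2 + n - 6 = (n + 3)*(n^2 + n - 2) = (n + 2)*(n + 3)*(n - 1)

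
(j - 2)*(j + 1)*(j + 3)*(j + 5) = j^4 + 7*j^3 + 5*j^2 - 31*j - 30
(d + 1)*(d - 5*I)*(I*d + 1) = I*d^3 + 6*d^2 + I*d^2 + 6*d - 5*I*d - 5*I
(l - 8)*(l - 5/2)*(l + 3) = l^3 - 15*l^2/2 - 23*l/2 + 60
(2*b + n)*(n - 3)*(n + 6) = 2*b*n^2 + 6*b*n - 36*b + n^3 + 3*n^2 - 18*n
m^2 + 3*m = m*(m + 3)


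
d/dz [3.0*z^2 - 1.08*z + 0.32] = 6.0*z - 1.08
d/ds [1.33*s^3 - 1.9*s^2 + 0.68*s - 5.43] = 3.99*s^2 - 3.8*s + 0.68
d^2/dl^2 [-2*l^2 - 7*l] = -4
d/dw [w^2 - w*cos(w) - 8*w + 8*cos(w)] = w*sin(w) + 2*w - 8*sin(w) - cos(w) - 8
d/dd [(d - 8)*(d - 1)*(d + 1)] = 3*d^2 - 16*d - 1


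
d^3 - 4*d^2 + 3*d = d*(d - 3)*(d - 1)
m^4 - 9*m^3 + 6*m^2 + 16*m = m*(m - 8)*(m - 2)*(m + 1)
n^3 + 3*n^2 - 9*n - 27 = (n - 3)*(n + 3)^2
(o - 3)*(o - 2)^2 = o^3 - 7*o^2 + 16*o - 12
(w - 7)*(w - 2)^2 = w^3 - 11*w^2 + 32*w - 28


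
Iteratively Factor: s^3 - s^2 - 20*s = (s)*(s^2 - s - 20) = s*(s - 5)*(s + 4)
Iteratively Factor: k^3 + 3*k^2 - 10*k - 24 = (k - 3)*(k^2 + 6*k + 8) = (k - 3)*(k + 2)*(k + 4)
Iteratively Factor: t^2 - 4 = (t + 2)*(t - 2)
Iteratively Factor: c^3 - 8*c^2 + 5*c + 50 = (c - 5)*(c^2 - 3*c - 10) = (c - 5)^2*(c + 2)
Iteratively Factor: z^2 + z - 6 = (z - 2)*(z + 3)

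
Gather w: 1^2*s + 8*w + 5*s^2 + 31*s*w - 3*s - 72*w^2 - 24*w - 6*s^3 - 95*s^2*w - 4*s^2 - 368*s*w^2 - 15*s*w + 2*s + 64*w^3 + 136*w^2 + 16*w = -6*s^3 + s^2 + 64*w^3 + w^2*(64 - 368*s) + w*(-95*s^2 + 16*s)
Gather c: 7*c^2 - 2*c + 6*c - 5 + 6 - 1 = 7*c^2 + 4*c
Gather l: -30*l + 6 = 6 - 30*l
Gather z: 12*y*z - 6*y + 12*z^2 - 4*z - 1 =-6*y + 12*z^2 + z*(12*y - 4) - 1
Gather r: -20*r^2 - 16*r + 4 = -20*r^2 - 16*r + 4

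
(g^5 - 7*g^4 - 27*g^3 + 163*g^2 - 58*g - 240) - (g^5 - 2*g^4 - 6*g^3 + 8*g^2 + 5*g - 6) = -5*g^4 - 21*g^3 + 155*g^2 - 63*g - 234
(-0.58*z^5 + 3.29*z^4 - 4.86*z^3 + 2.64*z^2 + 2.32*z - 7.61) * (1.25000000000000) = -0.725*z^5 + 4.1125*z^4 - 6.075*z^3 + 3.3*z^2 + 2.9*z - 9.5125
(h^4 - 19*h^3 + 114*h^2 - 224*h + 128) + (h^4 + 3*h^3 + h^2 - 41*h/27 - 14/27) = 2*h^4 - 16*h^3 + 115*h^2 - 6089*h/27 + 3442/27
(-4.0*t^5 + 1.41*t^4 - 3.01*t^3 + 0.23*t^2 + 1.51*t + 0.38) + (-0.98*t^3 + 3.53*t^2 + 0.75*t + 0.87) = -4.0*t^5 + 1.41*t^4 - 3.99*t^3 + 3.76*t^2 + 2.26*t + 1.25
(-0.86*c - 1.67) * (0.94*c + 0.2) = -0.8084*c^2 - 1.7418*c - 0.334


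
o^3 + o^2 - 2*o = o*(o - 1)*(o + 2)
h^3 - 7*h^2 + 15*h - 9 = (h - 3)^2*(h - 1)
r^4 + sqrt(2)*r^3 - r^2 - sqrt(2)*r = r*(r - 1)*(r + 1)*(r + sqrt(2))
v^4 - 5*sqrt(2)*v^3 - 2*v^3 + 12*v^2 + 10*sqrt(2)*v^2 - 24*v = v*(v - 2)*(v - 3*sqrt(2))*(v - 2*sqrt(2))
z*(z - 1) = z^2 - z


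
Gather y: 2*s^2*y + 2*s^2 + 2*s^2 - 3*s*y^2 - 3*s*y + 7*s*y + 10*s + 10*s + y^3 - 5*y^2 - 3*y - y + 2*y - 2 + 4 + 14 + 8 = 4*s^2 + 20*s + y^3 + y^2*(-3*s - 5) + y*(2*s^2 + 4*s - 2) + 24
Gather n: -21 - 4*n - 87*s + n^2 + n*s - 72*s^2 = n^2 + n*(s - 4) - 72*s^2 - 87*s - 21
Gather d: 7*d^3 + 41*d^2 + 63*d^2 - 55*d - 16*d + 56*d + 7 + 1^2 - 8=7*d^3 + 104*d^2 - 15*d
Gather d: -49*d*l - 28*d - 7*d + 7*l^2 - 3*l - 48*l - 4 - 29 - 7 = d*(-49*l - 35) + 7*l^2 - 51*l - 40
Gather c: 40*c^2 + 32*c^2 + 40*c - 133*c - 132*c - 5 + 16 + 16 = 72*c^2 - 225*c + 27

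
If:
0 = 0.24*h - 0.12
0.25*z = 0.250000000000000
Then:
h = 0.50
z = 1.00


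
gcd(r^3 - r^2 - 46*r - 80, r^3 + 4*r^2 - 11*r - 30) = r^2 + 7*r + 10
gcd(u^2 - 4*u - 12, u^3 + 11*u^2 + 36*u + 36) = u + 2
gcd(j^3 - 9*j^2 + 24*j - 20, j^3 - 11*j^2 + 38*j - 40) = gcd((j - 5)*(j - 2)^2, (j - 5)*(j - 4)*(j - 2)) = j^2 - 7*j + 10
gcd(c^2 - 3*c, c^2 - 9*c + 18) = c - 3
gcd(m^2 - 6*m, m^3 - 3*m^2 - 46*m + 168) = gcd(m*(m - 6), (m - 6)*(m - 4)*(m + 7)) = m - 6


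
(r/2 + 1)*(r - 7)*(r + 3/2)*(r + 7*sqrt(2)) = r^4/2 - 7*r^3/4 + 7*sqrt(2)*r^3/2 - 49*sqrt(2)*r^2/4 - 43*r^2/4 - 301*sqrt(2)*r/4 - 21*r/2 - 147*sqrt(2)/2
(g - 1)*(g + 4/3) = g^2 + g/3 - 4/3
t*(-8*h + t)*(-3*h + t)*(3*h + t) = 72*h^3*t - 9*h^2*t^2 - 8*h*t^3 + t^4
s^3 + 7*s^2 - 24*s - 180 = (s - 5)*(s + 6)^2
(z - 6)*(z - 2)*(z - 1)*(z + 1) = z^4 - 8*z^3 + 11*z^2 + 8*z - 12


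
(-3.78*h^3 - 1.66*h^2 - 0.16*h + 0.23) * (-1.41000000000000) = 5.3298*h^3 + 2.3406*h^2 + 0.2256*h - 0.3243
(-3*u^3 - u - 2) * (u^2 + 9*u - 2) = -3*u^5 - 27*u^4 + 5*u^3 - 11*u^2 - 16*u + 4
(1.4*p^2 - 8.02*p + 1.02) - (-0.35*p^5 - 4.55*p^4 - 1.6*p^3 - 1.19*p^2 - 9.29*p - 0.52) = 0.35*p^5 + 4.55*p^4 + 1.6*p^3 + 2.59*p^2 + 1.27*p + 1.54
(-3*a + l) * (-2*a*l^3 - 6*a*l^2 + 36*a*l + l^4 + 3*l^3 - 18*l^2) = 6*a^2*l^3 + 18*a^2*l^2 - 108*a^2*l - 5*a*l^4 - 15*a*l^3 + 90*a*l^2 + l^5 + 3*l^4 - 18*l^3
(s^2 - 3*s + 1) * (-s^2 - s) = -s^4 + 2*s^3 + 2*s^2 - s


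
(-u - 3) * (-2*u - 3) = 2*u^2 + 9*u + 9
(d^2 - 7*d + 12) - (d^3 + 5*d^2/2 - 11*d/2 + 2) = -d^3 - 3*d^2/2 - 3*d/2 + 10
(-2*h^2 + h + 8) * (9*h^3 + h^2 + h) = -18*h^5 + 7*h^4 + 71*h^3 + 9*h^2 + 8*h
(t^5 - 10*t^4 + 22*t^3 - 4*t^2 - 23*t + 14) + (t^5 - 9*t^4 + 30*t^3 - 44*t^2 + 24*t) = 2*t^5 - 19*t^4 + 52*t^3 - 48*t^2 + t + 14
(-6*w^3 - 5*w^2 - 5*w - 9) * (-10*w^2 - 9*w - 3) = 60*w^5 + 104*w^4 + 113*w^3 + 150*w^2 + 96*w + 27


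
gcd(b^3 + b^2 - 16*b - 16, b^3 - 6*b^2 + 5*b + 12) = b^2 - 3*b - 4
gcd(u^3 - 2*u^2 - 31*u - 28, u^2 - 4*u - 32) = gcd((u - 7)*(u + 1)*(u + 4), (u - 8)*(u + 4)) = u + 4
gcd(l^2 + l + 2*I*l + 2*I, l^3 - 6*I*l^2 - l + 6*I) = l + 1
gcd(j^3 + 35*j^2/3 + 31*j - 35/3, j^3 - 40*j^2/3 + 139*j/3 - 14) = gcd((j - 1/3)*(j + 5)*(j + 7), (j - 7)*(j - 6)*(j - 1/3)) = j - 1/3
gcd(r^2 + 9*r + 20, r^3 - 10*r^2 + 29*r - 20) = 1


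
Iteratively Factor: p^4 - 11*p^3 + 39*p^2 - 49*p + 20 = (p - 1)*(p^3 - 10*p^2 + 29*p - 20) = (p - 4)*(p - 1)*(p^2 - 6*p + 5) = (p - 4)*(p - 1)^2*(p - 5)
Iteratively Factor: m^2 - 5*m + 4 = (m - 4)*(m - 1)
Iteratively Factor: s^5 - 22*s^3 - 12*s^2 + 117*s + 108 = (s - 4)*(s^4 + 4*s^3 - 6*s^2 - 36*s - 27) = (s - 4)*(s + 1)*(s^3 + 3*s^2 - 9*s - 27) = (s - 4)*(s + 1)*(s + 3)*(s^2 - 9) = (s - 4)*(s + 1)*(s + 3)^2*(s - 3)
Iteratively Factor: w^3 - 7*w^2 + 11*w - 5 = (w - 1)*(w^2 - 6*w + 5) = (w - 5)*(w - 1)*(w - 1)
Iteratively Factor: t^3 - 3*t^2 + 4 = (t - 2)*(t^2 - t - 2) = (t - 2)^2*(t + 1)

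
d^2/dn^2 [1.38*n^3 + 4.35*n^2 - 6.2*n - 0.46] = 8.28*n + 8.7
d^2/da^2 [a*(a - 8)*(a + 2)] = 6*a - 12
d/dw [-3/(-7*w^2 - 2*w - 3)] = 6*(-7*w - 1)/(7*w^2 + 2*w + 3)^2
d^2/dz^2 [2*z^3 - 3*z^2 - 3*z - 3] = 12*z - 6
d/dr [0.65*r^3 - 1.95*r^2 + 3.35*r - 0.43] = 1.95*r^2 - 3.9*r + 3.35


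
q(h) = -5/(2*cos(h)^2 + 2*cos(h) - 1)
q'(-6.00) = -1.07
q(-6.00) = -1.81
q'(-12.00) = -3.23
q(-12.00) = -2.37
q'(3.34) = -1.76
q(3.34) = 4.81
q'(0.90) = -17.02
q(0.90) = -4.92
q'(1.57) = -10.05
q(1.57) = 5.01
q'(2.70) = 2.51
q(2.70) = 4.26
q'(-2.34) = -1.39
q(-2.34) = 3.51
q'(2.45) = 1.88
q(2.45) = 3.69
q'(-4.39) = -1.69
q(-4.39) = 3.49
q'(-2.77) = -2.47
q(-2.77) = 4.44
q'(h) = -5*(4*sin(h)*cos(h) + 2*sin(h))/(2*cos(h)^2 + 2*cos(h) - 1)^2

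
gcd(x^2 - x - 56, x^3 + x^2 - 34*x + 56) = x + 7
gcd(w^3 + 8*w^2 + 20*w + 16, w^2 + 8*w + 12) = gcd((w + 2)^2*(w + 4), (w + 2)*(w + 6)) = w + 2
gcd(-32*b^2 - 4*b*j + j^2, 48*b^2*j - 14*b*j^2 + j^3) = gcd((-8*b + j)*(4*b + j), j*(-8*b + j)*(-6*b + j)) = 8*b - j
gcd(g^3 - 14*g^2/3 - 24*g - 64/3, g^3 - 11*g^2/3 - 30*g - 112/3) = g^2 - 6*g - 16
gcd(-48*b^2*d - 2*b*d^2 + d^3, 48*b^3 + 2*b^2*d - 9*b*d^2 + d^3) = 8*b - d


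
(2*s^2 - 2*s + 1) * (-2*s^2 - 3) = -4*s^4 + 4*s^3 - 8*s^2 + 6*s - 3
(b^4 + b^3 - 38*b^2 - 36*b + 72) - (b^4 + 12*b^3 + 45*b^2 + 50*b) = -11*b^3 - 83*b^2 - 86*b + 72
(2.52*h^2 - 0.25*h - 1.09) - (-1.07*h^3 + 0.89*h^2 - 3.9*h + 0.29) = 1.07*h^3 + 1.63*h^2 + 3.65*h - 1.38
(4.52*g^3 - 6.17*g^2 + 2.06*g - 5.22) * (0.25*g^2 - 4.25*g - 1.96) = 1.13*g^5 - 20.7525*g^4 + 17.8783*g^3 + 2.0332*g^2 + 18.1474*g + 10.2312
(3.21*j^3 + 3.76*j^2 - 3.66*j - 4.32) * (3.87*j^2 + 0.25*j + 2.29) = 12.4227*j^5 + 15.3537*j^4 - 5.8733*j^3 - 9.023*j^2 - 9.4614*j - 9.8928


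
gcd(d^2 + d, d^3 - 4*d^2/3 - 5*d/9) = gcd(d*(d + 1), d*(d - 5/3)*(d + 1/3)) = d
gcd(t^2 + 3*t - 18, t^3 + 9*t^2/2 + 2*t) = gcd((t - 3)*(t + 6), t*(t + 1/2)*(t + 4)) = 1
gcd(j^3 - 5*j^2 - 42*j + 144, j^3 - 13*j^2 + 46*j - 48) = j^2 - 11*j + 24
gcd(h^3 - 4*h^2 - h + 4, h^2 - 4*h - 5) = h + 1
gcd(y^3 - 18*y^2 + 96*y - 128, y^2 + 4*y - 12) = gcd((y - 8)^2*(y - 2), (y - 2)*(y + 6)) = y - 2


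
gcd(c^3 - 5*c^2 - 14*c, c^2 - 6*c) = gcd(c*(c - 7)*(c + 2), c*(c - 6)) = c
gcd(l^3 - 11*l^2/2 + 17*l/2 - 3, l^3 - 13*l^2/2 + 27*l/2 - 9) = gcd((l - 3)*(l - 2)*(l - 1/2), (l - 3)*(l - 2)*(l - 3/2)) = l^2 - 5*l + 6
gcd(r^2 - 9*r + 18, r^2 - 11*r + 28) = 1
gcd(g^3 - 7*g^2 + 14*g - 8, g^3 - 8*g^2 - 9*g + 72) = 1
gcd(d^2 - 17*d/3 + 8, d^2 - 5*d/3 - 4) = d - 3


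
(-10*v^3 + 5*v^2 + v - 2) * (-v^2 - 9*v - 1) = 10*v^5 + 85*v^4 - 36*v^3 - 12*v^2 + 17*v + 2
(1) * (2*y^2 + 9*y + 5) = 2*y^2 + 9*y + 5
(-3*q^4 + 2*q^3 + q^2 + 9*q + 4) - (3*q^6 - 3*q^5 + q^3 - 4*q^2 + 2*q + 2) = -3*q^6 + 3*q^5 - 3*q^4 + q^3 + 5*q^2 + 7*q + 2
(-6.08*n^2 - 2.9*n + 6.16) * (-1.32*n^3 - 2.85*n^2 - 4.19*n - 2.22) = 8.0256*n^5 + 21.156*n^4 + 25.609*n^3 + 8.0926*n^2 - 19.3724*n - 13.6752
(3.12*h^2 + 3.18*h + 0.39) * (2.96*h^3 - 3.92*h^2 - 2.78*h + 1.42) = 9.2352*h^5 - 2.8176*h^4 - 19.9848*h^3 - 5.9388*h^2 + 3.4314*h + 0.5538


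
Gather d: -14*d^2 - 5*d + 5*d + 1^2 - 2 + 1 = -14*d^2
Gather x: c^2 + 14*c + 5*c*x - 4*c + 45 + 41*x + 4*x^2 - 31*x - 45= c^2 + 10*c + 4*x^2 + x*(5*c + 10)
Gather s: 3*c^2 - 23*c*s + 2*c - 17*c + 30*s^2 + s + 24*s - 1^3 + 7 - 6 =3*c^2 - 15*c + 30*s^2 + s*(25 - 23*c)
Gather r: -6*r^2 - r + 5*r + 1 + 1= -6*r^2 + 4*r + 2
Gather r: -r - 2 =-r - 2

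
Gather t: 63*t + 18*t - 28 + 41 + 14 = 81*t + 27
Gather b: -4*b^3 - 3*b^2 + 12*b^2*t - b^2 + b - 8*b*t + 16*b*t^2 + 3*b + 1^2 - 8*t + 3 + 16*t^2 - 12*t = -4*b^3 + b^2*(12*t - 4) + b*(16*t^2 - 8*t + 4) + 16*t^2 - 20*t + 4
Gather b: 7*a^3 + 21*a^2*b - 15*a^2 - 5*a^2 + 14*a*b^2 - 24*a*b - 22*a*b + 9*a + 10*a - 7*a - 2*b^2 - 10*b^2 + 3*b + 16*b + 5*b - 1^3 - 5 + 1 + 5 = 7*a^3 - 20*a^2 + 12*a + b^2*(14*a - 12) + b*(21*a^2 - 46*a + 24)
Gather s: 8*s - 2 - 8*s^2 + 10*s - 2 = -8*s^2 + 18*s - 4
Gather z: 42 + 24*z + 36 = 24*z + 78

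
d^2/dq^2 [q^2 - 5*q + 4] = 2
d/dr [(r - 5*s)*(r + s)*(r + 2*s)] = 3*r^2 - 4*r*s - 13*s^2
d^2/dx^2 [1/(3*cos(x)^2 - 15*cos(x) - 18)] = (4*sin(x)^4 - 51*sin(x)^2 - 45*cos(x)/4 - 15*cos(3*x)/4 - 15)/(3*(sin(x)^2 + 5*cos(x) + 5)^3)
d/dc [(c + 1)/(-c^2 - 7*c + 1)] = (-c^2 - 7*c + (c + 1)*(2*c + 7) + 1)/(c^2 + 7*c - 1)^2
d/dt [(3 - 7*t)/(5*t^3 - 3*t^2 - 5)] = (-35*t^3 + 21*t^2 + 3*t*(5*t - 2)*(7*t - 3) + 35)/(-5*t^3 + 3*t^2 + 5)^2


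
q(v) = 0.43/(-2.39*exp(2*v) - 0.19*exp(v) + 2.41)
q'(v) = 0.43*(4.78*exp(2*v) + 0.19*exp(v))/(-2.39*exp(2*v) - 0.19*exp(v) + 2.41)^2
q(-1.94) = 0.18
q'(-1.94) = 0.01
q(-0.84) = 0.23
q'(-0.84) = 0.12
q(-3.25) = 0.18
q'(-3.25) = 0.00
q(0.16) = -0.39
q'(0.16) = 2.40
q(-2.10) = 0.18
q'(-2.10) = 0.01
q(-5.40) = 0.18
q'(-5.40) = 0.00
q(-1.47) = 0.19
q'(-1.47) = 0.03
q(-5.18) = 0.18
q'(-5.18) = 0.00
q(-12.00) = 0.18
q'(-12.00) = 0.00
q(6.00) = 0.00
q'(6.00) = 0.00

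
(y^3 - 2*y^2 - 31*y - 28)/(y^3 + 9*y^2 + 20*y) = (y^2 - 6*y - 7)/(y*(y + 5))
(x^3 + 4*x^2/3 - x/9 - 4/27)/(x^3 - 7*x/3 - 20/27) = (3*x - 1)/(3*x - 5)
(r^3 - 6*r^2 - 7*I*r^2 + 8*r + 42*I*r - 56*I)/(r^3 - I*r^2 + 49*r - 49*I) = (r^2 - 6*r + 8)/(r^2 + 6*I*r + 7)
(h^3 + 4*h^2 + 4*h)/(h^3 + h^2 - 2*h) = (h + 2)/(h - 1)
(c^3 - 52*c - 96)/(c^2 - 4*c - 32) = (c^2 + 8*c + 12)/(c + 4)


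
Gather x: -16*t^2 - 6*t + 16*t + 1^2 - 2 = -16*t^2 + 10*t - 1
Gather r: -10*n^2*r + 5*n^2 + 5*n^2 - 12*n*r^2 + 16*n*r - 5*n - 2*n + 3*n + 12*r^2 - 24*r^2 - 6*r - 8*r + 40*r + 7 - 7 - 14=10*n^2 - 4*n + r^2*(-12*n - 12) + r*(-10*n^2 + 16*n + 26) - 14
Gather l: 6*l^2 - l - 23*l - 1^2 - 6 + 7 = 6*l^2 - 24*l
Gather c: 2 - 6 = -4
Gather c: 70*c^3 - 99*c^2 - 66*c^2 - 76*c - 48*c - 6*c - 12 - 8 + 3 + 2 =70*c^3 - 165*c^2 - 130*c - 15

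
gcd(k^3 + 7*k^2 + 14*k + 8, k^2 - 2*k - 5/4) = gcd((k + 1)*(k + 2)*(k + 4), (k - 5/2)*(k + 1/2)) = 1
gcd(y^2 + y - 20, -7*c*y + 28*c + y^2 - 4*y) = y - 4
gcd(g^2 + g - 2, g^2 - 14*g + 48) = 1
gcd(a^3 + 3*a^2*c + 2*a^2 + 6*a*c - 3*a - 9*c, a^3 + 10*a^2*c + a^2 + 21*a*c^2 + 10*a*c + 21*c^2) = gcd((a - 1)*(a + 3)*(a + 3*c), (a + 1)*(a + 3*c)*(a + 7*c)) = a + 3*c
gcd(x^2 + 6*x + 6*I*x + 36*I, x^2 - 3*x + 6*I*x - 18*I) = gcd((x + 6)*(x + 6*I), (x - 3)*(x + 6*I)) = x + 6*I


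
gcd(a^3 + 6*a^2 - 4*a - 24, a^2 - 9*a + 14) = a - 2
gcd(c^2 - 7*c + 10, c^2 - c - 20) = c - 5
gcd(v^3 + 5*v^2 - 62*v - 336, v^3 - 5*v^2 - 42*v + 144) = v^2 - 2*v - 48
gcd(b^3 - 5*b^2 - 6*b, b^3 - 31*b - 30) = b^2 - 5*b - 6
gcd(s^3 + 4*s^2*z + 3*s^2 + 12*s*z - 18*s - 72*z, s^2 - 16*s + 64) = 1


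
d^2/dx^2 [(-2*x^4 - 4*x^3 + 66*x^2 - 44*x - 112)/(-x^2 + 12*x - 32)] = 4*(x^3 - 24*x^2 + 192*x + 298)/(x^3 - 24*x^2 + 192*x - 512)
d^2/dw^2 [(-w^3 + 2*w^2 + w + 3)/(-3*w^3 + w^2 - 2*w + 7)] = 2*(-15*w^6 - 45*w^5 + 9*w^4 - 224*w^3 - 189*w^2 - 3*w - 103)/(27*w^9 - 27*w^8 + 63*w^7 - 226*w^6 + 168*w^5 - 285*w^4 + 533*w^3 - 231*w^2 + 294*w - 343)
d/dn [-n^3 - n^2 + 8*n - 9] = -3*n^2 - 2*n + 8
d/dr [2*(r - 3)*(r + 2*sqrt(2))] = 4*r - 6 + 4*sqrt(2)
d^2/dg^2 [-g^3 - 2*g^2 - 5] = -6*g - 4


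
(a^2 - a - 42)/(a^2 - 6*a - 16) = (-a^2 + a + 42)/(-a^2 + 6*a + 16)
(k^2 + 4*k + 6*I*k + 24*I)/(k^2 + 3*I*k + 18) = (k + 4)/(k - 3*I)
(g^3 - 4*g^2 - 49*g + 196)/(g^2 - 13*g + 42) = (g^2 + 3*g - 28)/(g - 6)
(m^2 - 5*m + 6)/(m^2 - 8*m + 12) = (m - 3)/(m - 6)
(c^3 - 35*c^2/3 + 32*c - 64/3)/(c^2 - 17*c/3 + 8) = (c^2 - 9*c + 8)/(c - 3)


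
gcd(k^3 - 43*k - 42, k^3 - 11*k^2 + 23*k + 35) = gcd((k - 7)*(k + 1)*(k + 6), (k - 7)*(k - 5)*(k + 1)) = k^2 - 6*k - 7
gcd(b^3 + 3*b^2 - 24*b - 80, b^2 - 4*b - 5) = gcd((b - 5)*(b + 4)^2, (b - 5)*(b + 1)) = b - 5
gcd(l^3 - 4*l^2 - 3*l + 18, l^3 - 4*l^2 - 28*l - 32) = l + 2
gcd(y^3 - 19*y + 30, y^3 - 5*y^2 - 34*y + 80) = y^2 + 3*y - 10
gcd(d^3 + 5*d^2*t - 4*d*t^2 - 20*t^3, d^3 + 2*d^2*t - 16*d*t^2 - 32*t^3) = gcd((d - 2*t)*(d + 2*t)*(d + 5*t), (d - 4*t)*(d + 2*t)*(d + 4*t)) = d + 2*t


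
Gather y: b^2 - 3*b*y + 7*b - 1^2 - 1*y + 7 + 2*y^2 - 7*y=b^2 + 7*b + 2*y^2 + y*(-3*b - 8) + 6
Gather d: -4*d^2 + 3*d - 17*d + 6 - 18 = -4*d^2 - 14*d - 12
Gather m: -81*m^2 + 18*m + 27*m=-81*m^2 + 45*m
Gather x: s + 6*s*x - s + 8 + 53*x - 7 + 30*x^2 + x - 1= 30*x^2 + x*(6*s + 54)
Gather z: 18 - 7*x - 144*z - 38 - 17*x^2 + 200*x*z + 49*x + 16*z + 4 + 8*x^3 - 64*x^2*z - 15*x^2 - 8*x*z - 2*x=8*x^3 - 32*x^2 + 40*x + z*(-64*x^2 + 192*x - 128) - 16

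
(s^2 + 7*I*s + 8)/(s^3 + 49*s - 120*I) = (s - I)/(s^2 - 8*I*s - 15)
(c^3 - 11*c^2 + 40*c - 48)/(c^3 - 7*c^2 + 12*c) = (c - 4)/c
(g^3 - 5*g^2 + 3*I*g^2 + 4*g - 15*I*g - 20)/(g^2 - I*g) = g - 5 + 4*I - 20*I/g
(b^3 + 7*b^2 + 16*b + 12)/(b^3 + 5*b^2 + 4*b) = (b^3 + 7*b^2 + 16*b + 12)/(b*(b^2 + 5*b + 4))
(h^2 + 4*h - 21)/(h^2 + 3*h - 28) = (h - 3)/(h - 4)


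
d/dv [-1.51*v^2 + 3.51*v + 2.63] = 3.51 - 3.02*v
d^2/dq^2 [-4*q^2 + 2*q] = -8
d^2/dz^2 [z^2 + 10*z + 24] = 2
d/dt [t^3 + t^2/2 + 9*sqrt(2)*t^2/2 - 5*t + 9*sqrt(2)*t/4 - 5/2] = 3*t^2 + t + 9*sqrt(2)*t - 5 + 9*sqrt(2)/4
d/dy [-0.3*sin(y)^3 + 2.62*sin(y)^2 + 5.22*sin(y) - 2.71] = (-0.9*sin(y)^2 + 5.24*sin(y) + 5.22)*cos(y)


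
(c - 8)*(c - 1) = c^2 - 9*c + 8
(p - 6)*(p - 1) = p^2 - 7*p + 6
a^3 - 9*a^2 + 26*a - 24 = (a - 4)*(a - 3)*(a - 2)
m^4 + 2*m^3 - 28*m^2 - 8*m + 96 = (m - 4)*(m - 2)*(m + 2)*(m + 6)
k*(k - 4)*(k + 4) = k^3 - 16*k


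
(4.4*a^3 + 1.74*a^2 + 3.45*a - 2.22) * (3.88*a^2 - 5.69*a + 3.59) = 17.072*a^5 - 18.2848*a^4 + 19.2814*a^3 - 21.9975*a^2 + 25.0173*a - 7.9698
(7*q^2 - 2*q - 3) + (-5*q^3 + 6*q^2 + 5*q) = -5*q^3 + 13*q^2 + 3*q - 3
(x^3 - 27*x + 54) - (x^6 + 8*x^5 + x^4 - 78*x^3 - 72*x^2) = -x^6 - 8*x^5 - x^4 + 79*x^3 + 72*x^2 - 27*x + 54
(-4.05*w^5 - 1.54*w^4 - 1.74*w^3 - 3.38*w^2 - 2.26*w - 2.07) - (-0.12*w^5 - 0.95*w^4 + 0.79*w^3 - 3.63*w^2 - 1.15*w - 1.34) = -3.93*w^5 - 0.59*w^4 - 2.53*w^3 + 0.25*w^2 - 1.11*w - 0.73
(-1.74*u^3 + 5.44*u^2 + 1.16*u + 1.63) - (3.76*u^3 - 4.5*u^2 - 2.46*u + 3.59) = -5.5*u^3 + 9.94*u^2 + 3.62*u - 1.96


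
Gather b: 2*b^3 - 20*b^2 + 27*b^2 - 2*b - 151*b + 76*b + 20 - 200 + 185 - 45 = 2*b^3 + 7*b^2 - 77*b - 40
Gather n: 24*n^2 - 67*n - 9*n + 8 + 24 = 24*n^2 - 76*n + 32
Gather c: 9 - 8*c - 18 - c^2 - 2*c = -c^2 - 10*c - 9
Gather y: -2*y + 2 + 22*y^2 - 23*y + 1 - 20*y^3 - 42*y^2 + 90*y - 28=-20*y^3 - 20*y^2 + 65*y - 25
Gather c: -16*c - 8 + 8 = -16*c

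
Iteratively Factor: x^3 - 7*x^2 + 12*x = (x - 3)*(x^2 - 4*x) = (x - 4)*(x - 3)*(x)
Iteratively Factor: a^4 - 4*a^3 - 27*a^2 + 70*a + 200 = (a - 5)*(a^3 + a^2 - 22*a - 40) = (a - 5)*(a + 4)*(a^2 - 3*a - 10) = (a - 5)*(a + 2)*(a + 4)*(a - 5)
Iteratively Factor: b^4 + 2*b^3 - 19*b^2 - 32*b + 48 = (b - 4)*(b^3 + 6*b^2 + 5*b - 12) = (b - 4)*(b + 4)*(b^2 + 2*b - 3) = (b - 4)*(b - 1)*(b + 4)*(b + 3)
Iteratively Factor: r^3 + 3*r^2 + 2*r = (r + 1)*(r^2 + 2*r) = (r + 1)*(r + 2)*(r)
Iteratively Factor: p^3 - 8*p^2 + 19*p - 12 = (p - 3)*(p^2 - 5*p + 4) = (p - 3)*(p - 1)*(p - 4)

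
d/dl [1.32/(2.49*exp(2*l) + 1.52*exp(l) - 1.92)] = (-6.5736*exp(l) - 2.0064)*exp(l)/(2.49*exp(2*l) + 1.52*exp(l) - 1.92)^2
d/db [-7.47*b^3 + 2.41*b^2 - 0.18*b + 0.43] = -22.41*b^2 + 4.82*b - 0.18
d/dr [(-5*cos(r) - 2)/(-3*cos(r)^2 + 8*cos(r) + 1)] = (15*cos(r)^2 + 12*cos(r) - 11)*sin(r)/(3*sin(r)^2 + 8*cos(r) - 2)^2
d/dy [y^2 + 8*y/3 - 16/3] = 2*y + 8/3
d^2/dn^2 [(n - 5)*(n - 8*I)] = 2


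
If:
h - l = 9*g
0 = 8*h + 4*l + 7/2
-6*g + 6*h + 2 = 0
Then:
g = -1/48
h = -17/48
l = -1/6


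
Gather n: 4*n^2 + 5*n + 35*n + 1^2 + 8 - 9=4*n^2 + 40*n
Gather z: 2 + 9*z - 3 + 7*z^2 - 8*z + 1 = 7*z^2 + z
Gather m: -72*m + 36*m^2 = 36*m^2 - 72*m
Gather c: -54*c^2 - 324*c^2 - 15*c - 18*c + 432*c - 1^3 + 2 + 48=-378*c^2 + 399*c + 49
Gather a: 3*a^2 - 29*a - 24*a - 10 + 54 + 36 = 3*a^2 - 53*a + 80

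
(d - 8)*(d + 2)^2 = d^3 - 4*d^2 - 28*d - 32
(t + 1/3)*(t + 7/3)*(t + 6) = t^3 + 26*t^2/3 + 151*t/9 + 14/3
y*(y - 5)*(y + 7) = y^3 + 2*y^2 - 35*y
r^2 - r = r*(r - 1)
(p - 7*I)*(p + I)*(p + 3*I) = p^3 - 3*I*p^2 + 25*p + 21*I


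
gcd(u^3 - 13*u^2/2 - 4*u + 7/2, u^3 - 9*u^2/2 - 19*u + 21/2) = u^2 - 15*u/2 + 7/2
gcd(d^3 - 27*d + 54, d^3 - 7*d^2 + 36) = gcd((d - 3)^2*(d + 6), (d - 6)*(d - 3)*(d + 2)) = d - 3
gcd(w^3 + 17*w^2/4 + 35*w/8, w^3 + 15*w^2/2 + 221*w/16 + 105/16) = w + 7/4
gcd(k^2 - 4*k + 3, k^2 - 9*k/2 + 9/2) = k - 3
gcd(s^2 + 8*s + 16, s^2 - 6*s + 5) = 1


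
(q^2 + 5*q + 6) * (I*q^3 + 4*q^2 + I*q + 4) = I*q^5 + 4*q^4 + 5*I*q^4 + 20*q^3 + 7*I*q^3 + 28*q^2 + 5*I*q^2 + 20*q + 6*I*q + 24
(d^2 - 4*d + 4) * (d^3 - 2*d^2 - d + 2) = d^5 - 6*d^4 + 11*d^3 - 2*d^2 - 12*d + 8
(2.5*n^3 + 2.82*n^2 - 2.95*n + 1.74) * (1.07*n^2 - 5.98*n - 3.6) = 2.675*n^5 - 11.9326*n^4 - 29.0201*n^3 + 9.3508*n^2 + 0.2148*n - 6.264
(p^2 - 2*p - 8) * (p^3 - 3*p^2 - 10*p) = p^5 - 5*p^4 - 12*p^3 + 44*p^2 + 80*p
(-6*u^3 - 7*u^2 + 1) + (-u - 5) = -6*u^3 - 7*u^2 - u - 4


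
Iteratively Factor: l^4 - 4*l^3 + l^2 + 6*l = (l - 3)*(l^3 - l^2 - 2*l) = l*(l - 3)*(l^2 - l - 2) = l*(l - 3)*(l - 2)*(l + 1)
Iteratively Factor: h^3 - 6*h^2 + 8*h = (h)*(h^2 - 6*h + 8) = h*(h - 2)*(h - 4)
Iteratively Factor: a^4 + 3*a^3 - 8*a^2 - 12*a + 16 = (a - 2)*(a^3 + 5*a^2 + 2*a - 8) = (a - 2)*(a + 2)*(a^2 + 3*a - 4) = (a - 2)*(a - 1)*(a + 2)*(a + 4)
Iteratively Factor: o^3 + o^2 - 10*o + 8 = (o - 2)*(o^2 + 3*o - 4) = (o - 2)*(o + 4)*(o - 1)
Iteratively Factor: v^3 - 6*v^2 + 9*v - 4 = (v - 1)*(v^2 - 5*v + 4) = (v - 4)*(v - 1)*(v - 1)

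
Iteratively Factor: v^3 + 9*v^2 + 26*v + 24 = (v + 3)*(v^2 + 6*v + 8) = (v + 3)*(v + 4)*(v + 2)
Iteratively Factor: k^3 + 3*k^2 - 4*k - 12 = (k + 3)*(k^2 - 4) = (k - 2)*(k + 3)*(k + 2)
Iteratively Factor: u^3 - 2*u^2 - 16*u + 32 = (u - 2)*(u^2 - 16) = (u - 2)*(u + 4)*(u - 4)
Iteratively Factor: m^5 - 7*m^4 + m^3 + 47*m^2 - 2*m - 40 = (m - 1)*(m^4 - 6*m^3 - 5*m^2 + 42*m + 40) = (m - 1)*(m + 1)*(m^3 - 7*m^2 + 2*m + 40) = (m - 4)*(m - 1)*(m + 1)*(m^2 - 3*m - 10) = (m - 5)*(m - 4)*(m - 1)*(m + 1)*(m + 2)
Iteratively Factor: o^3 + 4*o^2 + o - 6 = (o + 2)*(o^2 + 2*o - 3) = (o - 1)*(o + 2)*(o + 3)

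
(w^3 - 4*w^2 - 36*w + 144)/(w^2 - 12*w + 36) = (w^2 + 2*w - 24)/(w - 6)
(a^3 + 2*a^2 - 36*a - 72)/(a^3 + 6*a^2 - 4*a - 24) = (a - 6)/(a - 2)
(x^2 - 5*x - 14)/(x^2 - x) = (x^2 - 5*x - 14)/(x*(x - 1))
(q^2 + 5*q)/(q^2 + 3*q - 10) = q/(q - 2)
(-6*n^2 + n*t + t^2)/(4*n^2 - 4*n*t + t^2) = (3*n + t)/(-2*n + t)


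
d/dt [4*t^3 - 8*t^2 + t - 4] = 12*t^2 - 16*t + 1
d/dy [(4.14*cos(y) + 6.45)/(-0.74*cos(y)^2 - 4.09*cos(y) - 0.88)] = (3.0636*sin(y)^2 - 9.546*cos(y) - 25.8009)*sin(y)/(0.74*cos(y)^2 + 4.09*cos(y) + 0.88)^2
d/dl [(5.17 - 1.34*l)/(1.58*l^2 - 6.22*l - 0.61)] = (2.1172*l^2 - 16.3372*l + 32.9748)/(2.4964*l^4 - 19.6552*l^3 + 36.7608*l^2 + 7.5884*l + 0.3721)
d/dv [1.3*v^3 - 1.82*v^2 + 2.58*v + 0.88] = 3.9*v^2 - 3.64*v + 2.58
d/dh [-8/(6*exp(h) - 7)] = 48*exp(h)/(6*exp(h) - 7)^2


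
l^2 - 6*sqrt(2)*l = l*(l - 6*sqrt(2))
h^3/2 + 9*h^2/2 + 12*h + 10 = (h/2 + 1)*(h + 2)*(h + 5)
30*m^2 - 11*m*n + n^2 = (-6*m + n)*(-5*m + n)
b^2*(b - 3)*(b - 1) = b^4 - 4*b^3 + 3*b^2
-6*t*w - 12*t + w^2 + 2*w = (-6*t + w)*(w + 2)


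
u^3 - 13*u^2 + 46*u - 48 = (u - 8)*(u - 3)*(u - 2)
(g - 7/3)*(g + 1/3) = g^2 - 2*g - 7/9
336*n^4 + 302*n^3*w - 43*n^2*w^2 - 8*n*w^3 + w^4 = (-8*n + w)*(-7*n + w)*(n + w)*(6*n + w)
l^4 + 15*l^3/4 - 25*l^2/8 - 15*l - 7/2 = (l - 2)*(l + 1/4)*(l + 2)*(l + 7/2)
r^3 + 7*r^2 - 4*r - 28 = (r - 2)*(r + 2)*(r + 7)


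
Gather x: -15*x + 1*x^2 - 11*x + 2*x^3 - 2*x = 2*x^3 + x^2 - 28*x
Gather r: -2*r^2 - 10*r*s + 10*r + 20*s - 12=-2*r^2 + r*(10 - 10*s) + 20*s - 12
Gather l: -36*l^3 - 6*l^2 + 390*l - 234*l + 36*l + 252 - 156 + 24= -36*l^3 - 6*l^2 + 192*l + 120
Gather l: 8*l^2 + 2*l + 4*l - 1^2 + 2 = 8*l^2 + 6*l + 1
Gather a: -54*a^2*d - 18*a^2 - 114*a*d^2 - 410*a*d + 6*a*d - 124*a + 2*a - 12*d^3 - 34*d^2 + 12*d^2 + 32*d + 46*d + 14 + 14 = a^2*(-54*d - 18) + a*(-114*d^2 - 404*d - 122) - 12*d^3 - 22*d^2 + 78*d + 28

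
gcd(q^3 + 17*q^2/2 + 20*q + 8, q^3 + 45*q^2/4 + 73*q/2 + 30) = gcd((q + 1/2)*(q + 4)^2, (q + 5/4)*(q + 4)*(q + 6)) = q + 4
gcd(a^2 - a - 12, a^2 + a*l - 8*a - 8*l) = 1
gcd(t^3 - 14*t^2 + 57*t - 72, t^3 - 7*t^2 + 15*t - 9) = t^2 - 6*t + 9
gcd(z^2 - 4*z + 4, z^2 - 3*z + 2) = z - 2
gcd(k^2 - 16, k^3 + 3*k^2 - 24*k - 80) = k + 4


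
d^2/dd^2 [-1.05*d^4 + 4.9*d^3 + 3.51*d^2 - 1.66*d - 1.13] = -12.6*d^2 + 29.4*d + 7.02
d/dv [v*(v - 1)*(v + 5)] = 3*v^2 + 8*v - 5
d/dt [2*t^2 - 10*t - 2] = 4*t - 10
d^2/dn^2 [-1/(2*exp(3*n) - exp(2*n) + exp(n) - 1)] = (-2*(6*exp(2*n) - 2*exp(n) + 1)^2*exp(n) + (18*exp(2*n) - 4*exp(n) + 1)*(2*exp(3*n) - exp(2*n) + exp(n) - 1))*exp(n)/(2*exp(3*n) - exp(2*n) + exp(n) - 1)^3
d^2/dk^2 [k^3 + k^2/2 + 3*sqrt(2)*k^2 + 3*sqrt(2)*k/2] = 6*k + 1 + 6*sqrt(2)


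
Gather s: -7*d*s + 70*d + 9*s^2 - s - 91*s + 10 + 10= 70*d + 9*s^2 + s*(-7*d - 92) + 20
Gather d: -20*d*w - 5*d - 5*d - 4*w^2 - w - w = d*(-20*w - 10) - 4*w^2 - 2*w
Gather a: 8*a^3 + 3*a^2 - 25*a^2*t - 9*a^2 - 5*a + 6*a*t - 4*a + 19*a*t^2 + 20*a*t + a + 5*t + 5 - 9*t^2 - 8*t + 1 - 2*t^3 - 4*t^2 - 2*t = 8*a^3 + a^2*(-25*t - 6) + a*(19*t^2 + 26*t - 8) - 2*t^3 - 13*t^2 - 5*t + 6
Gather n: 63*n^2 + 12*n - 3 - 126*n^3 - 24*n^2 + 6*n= -126*n^3 + 39*n^2 + 18*n - 3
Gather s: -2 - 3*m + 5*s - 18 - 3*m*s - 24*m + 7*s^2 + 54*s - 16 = -27*m + 7*s^2 + s*(59 - 3*m) - 36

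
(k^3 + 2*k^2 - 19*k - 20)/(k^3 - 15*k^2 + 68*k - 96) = (k^2 + 6*k + 5)/(k^2 - 11*k + 24)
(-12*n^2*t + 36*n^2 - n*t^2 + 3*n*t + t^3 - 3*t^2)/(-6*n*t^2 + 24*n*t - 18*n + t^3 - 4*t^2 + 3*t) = (-12*n^2 - n*t + t^2)/(-6*n*t + 6*n + t^2 - t)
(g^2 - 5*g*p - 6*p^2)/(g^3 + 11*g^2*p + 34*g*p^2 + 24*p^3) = (g - 6*p)/(g^2 + 10*g*p + 24*p^2)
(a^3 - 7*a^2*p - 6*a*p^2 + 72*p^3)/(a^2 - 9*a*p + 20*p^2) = (-a^2 + 3*a*p + 18*p^2)/(-a + 5*p)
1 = 1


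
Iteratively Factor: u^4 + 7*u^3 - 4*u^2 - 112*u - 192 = (u + 4)*(u^3 + 3*u^2 - 16*u - 48) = (u + 3)*(u + 4)*(u^2 - 16) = (u + 3)*(u + 4)^2*(u - 4)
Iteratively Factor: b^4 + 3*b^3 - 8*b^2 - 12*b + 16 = (b - 1)*(b^3 + 4*b^2 - 4*b - 16) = (b - 2)*(b - 1)*(b^2 + 6*b + 8) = (b - 2)*(b - 1)*(b + 4)*(b + 2)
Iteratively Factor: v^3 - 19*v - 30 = (v - 5)*(v^2 + 5*v + 6) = (v - 5)*(v + 2)*(v + 3)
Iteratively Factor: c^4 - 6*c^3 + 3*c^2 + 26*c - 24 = (c + 2)*(c^3 - 8*c^2 + 19*c - 12) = (c - 4)*(c + 2)*(c^2 - 4*c + 3) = (c - 4)*(c - 3)*(c + 2)*(c - 1)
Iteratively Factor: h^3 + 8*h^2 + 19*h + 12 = (h + 4)*(h^2 + 4*h + 3) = (h + 3)*(h + 4)*(h + 1)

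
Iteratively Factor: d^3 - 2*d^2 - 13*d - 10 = (d - 5)*(d^2 + 3*d + 2) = (d - 5)*(d + 1)*(d + 2)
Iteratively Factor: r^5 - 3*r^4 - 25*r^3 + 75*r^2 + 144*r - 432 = (r + 3)*(r^4 - 6*r^3 - 7*r^2 + 96*r - 144) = (r - 4)*(r + 3)*(r^3 - 2*r^2 - 15*r + 36) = (r - 4)*(r - 3)*(r + 3)*(r^2 + r - 12) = (r - 4)*(r - 3)*(r + 3)*(r + 4)*(r - 3)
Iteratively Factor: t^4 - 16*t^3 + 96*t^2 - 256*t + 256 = (t - 4)*(t^3 - 12*t^2 + 48*t - 64) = (t - 4)^2*(t^2 - 8*t + 16) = (t - 4)^3*(t - 4)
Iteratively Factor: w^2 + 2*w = (w)*(w + 2)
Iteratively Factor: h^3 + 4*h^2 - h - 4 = (h - 1)*(h^2 + 5*h + 4) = (h - 1)*(h + 4)*(h + 1)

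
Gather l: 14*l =14*l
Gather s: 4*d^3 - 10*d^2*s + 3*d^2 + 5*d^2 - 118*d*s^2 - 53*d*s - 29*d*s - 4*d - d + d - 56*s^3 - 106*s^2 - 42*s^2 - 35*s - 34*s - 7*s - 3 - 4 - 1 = 4*d^3 + 8*d^2 - 4*d - 56*s^3 + s^2*(-118*d - 148) + s*(-10*d^2 - 82*d - 76) - 8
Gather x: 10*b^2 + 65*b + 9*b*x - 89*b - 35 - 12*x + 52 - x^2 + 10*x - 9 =10*b^2 - 24*b - x^2 + x*(9*b - 2) + 8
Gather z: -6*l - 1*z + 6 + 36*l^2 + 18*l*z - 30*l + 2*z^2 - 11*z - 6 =36*l^2 - 36*l + 2*z^2 + z*(18*l - 12)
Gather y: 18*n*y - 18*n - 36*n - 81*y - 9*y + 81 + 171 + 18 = -54*n + y*(18*n - 90) + 270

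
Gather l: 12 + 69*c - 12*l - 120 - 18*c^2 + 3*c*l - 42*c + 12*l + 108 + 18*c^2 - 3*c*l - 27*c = 0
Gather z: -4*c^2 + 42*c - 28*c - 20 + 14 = -4*c^2 + 14*c - 6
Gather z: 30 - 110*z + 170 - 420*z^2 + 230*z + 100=-420*z^2 + 120*z + 300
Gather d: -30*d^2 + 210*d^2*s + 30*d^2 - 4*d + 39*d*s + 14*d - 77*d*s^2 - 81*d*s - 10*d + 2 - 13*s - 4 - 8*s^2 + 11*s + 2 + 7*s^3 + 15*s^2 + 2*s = 210*d^2*s + d*(-77*s^2 - 42*s) + 7*s^3 + 7*s^2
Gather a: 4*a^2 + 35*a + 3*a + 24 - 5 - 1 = 4*a^2 + 38*a + 18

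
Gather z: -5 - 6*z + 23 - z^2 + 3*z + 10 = -z^2 - 3*z + 28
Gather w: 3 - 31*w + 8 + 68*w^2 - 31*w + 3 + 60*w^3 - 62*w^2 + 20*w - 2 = 60*w^3 + 6*w^2 - 42*w + 12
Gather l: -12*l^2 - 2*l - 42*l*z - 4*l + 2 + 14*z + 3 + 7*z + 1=-12*l^2 + l*(-42*z - 6) + 21*z + 6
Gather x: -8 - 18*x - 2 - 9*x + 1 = -27*x - 9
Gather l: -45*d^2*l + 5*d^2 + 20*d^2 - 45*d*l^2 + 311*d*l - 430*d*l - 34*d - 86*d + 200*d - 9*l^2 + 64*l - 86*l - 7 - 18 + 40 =25*d^2 + 80*d + l^2*(-45*d - 9) + l*(-45*d^2 - 119*d - 22) + 15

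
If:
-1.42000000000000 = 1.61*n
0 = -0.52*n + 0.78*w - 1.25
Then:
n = -0.88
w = 1.01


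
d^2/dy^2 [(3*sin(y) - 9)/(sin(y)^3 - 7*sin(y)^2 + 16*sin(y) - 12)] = 6*(-2*sin(y) + cos(2*y) + 2)/(sin(y) - 2)^4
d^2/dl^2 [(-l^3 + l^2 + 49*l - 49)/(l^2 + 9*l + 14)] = -54/(l^3 + 6*l^2 + 12*l + 8)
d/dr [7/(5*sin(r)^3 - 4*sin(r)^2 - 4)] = 7*(8 - 15*sin(r))*sin(r)*cos(r)/(-5*sin(r)^3 + 4*sin(r)^2 + 4)^2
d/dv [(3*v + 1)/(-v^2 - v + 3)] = (-3*v^2 - 3*v + (2*v + 1)*(3*v + 1) + 9)/(v^2 + v - 3)^2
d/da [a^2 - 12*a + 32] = 2*a - 12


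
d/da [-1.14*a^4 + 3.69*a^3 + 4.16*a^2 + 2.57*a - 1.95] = -4.56*a^3 + 11.07*a^2 + 8.32*a + 2.57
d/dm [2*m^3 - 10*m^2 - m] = 6*m^2 - 20*m - 1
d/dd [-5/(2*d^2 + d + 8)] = 5*(4*d + 1)/(2*d^2 + d + 8)^2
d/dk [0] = 0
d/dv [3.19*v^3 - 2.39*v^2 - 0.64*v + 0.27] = 9.57*v^2 - 4.78*v - 0.64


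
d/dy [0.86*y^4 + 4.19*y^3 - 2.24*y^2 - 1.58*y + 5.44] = 3.44*y^3 + 12.57*y^2 - 4.48*y - 1.58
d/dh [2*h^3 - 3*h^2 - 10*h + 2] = 6*h^2 - 6*h - 10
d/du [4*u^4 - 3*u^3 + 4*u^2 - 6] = u*(16*u^2 - 9*u + 8)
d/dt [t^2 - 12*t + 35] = 2*t - 12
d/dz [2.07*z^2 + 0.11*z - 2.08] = 4.14*z + 0.11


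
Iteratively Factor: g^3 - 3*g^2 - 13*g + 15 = (g - 5)*(g^2 + 2*g - 3) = (g - 5)*(g + 3)*(g - 1)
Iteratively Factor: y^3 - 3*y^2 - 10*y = (y - 5)*(y^2 + 2*y) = y*(y - 5)*(y + 2)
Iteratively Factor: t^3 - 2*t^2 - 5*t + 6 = (t + 2)*(t^2 - 4*t + 3) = (t - 3)*(t + 2)*(t - 1)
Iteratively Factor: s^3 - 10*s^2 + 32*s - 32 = (s - 4)*(s^2 - 6*s + 8) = (s - 4)*(s - 2)*(s - 4)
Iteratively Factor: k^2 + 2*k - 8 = (k - 2)*(k + 4)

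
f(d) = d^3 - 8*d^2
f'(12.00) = 240.00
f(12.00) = 576.00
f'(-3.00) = 75.00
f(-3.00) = -99.00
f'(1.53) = -17.46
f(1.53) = -15.15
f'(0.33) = -4.95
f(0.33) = -0.84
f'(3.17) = -20.57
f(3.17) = -48.54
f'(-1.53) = 31.50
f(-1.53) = -22.31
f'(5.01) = -4.86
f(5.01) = -75.05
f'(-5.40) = 173.88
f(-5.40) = -390.74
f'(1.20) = -14.88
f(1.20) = -9.79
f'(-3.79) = 103.73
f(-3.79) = -169.35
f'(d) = 3*d^2 - 16*d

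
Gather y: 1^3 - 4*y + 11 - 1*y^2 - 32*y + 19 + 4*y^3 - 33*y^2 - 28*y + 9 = 4*y^3 - 34*y^2 - 64*y + 40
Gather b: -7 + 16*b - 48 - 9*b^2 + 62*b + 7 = -9*b^2 + 78*b - 48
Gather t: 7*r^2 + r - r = 7*r^2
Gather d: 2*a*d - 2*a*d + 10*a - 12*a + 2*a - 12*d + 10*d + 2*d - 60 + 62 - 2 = 0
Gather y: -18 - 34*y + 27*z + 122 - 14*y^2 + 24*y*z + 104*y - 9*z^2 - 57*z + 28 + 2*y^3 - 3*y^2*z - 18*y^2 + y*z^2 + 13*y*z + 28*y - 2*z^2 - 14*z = 2*y^3 + y^2*(-3*z - 32) + y*(z^2 + 37*z + 98) - 11*z^2 - 44*z + 132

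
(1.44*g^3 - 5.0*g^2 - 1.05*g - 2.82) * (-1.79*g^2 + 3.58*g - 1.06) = -2.5776*g^5 + 14.1052*g^4 - 17.5469*g^3 + 6.5888*g^2 - 8.9826*g + 2.9892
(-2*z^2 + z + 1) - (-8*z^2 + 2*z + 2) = 6*z^2 - z - 1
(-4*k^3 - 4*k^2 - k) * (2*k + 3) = -8*k^4 - 20*k^3 - 14*k^2 - 3*k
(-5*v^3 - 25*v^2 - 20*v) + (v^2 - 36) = -5*v^3 - 24*v^2 - 20*v - 36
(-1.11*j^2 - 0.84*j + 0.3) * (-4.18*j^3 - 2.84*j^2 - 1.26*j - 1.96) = 4.6398*j^5 + 6.6636*j^4 + 2.5302*j^3 + 2.382*j^2 + 1.2684*j - 0.588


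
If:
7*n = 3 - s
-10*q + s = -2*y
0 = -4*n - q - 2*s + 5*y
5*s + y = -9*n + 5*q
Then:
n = 3/5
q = -1/8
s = -6/5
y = -1/40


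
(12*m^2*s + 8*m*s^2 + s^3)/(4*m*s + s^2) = (12*m^2 + 8*m*s + s^2)/(4*m + s)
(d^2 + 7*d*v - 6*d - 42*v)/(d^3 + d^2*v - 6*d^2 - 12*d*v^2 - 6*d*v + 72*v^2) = (-d - 7*v)/(-d^2 - d*v + 12*v^2)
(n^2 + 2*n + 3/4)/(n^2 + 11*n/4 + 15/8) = 2*(2*n + 1)/(4*n + 5)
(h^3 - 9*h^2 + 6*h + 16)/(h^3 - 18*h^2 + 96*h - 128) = (h + 1)/(h - 8)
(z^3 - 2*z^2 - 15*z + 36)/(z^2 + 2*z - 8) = (z^2 - 6*z + 9)/(z - 2)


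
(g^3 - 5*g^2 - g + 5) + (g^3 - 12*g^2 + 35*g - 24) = 2*g^3 - 17*g^2 + 34*g - 19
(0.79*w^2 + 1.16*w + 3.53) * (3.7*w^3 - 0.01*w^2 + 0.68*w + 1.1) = 2.923*w^5 + 4.2841*w^4 + 13.5866*w^3 + 1.6225*w^2 + 3.6764*w + 3.883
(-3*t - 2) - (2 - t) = -2*t - 4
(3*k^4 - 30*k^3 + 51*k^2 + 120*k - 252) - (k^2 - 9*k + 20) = 3*k^4 - 30*k^3 + 50*k^2 + 129*k - 272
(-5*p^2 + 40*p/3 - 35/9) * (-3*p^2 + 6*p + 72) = 15*p^4 - 70*p^3 - 805*p^2/3 + 2810*p/3 - 280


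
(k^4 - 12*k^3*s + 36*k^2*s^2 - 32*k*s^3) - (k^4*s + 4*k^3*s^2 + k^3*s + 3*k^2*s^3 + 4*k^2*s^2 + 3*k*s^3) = -k^4*s + k^4 - 4*k^3*s^2 - 13*k^3*s - 3*k^2*s^3 + 32*k^2*s^2 - 35*k*s^3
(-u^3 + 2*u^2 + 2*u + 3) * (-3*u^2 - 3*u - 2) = 3*u^5 - 3*u^4 - 10*u^3 - 19*u^2 - 13*u - 6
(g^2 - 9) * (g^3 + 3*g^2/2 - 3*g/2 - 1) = g^5 + 3*g^4/2 - 21*g^3/2 - 29*g^2/2 + 27*g/2 + 9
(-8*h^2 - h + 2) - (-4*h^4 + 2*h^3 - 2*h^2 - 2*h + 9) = 4*h^4 - 2*h^3 - 6*h^2 + h - 7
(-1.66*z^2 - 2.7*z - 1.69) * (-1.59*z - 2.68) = 2.6394*z^3 + 8.7418*z^2 + 9.9231*z + 4.5292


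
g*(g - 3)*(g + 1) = g^3 - 2*g^2 - 3*g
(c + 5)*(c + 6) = c^2 + 11*c + 30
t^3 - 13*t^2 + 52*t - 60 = (t - 6)*(t - 5)*(t - 2)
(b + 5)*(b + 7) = b^2 + 12*b + 35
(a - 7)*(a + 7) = a^2 - 49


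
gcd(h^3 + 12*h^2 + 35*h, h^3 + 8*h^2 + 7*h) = h^2 + 7*h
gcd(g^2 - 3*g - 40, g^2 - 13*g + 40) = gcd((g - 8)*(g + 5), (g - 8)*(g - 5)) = g - 8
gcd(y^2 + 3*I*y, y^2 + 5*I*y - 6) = y + 3*I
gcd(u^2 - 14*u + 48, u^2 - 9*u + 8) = u - 8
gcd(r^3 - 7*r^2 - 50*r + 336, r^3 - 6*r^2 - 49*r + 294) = r^2 + r - 42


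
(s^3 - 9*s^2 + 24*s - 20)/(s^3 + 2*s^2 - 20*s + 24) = (s - 5)/(s + 6)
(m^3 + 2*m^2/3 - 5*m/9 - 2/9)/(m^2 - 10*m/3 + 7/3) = (9*m^3 + 6*m^2 - 5*m - 2)/(3*(3*m^2 - 10*m + 7))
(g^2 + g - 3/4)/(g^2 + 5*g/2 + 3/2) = (g - 1/2)/(g + 1)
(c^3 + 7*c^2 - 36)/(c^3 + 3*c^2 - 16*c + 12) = (c + 3)/(c - 1)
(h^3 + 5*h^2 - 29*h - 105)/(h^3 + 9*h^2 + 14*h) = (h^2 - 2*h - 15)/(h*(h + 2))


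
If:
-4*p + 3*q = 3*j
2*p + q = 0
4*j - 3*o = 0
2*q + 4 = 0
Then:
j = -10/3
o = -40/9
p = 1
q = -2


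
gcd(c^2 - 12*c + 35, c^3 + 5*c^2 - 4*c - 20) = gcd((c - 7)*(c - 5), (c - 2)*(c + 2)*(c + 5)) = 1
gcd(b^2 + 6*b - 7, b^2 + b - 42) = b + 7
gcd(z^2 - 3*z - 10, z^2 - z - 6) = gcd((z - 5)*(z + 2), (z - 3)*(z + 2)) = z + 2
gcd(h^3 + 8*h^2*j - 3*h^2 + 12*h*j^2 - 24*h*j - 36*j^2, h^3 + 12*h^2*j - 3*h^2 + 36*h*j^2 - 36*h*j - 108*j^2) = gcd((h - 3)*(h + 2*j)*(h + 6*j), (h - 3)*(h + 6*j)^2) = h^2 + 6*h*j - 3*h - 18*j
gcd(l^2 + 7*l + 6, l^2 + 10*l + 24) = l + 6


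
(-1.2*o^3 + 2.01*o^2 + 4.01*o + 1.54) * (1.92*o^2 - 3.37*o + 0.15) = -2.304*o^5 + 7.9032*o^4 + 0.7455*o^3 - 10.2554*o^2 - 4.5883*o + 0.231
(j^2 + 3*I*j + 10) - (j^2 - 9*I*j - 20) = 12*I*j + 30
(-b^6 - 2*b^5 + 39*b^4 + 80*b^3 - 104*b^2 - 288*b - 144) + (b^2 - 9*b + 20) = -b^6 - 2*b^5 + 39*b^4 + 80*b^3 - 103*b^2 - 297*b - 124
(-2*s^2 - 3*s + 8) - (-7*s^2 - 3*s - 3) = 5*s^2 + 11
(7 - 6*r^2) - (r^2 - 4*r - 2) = -7*r^2 + 4*r + 9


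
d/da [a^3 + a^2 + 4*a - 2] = 3*a^2 + 2*a + 4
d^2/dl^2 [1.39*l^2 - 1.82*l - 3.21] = 2.78000000000000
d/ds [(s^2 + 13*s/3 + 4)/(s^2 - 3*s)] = 2*(-11*s^2 - 12*s + 18)/(3*s^2*(s^2 - 6*s + 9))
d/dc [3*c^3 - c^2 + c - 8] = 9*c^2 - 2*c + 1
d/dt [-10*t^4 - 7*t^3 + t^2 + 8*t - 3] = -40*t^3 - 21*t^2 + 2*t + 8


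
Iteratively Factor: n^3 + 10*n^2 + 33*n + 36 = (n + 3)*(n^2 + 7*n + 12) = (n + 3)*(n + 4)*(n + 3)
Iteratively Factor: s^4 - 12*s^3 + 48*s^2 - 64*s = (s)*(s^3 - 12*s^2 + 48*s - 64) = s*(s - 4)*(s^2 - 8*s + 16) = s*(s - 4)^2*(s - 4)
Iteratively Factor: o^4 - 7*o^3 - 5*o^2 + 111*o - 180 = (o - 3)*(o^3 - 4*o^2 - 17*o + 60) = (o - 5)*(o - 3)*(o^2 + o - 12) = (o - 5)*(o - 3)^2*(o + 4)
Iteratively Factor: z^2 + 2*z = (z + 2)*(z)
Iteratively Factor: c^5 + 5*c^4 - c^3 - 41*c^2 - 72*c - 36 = (c + 1)*(c^4 + 4*c^3 - 5*c^2 - 36*c - 36) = (c + 1)*(c + 2)*(c^3 + 2*c^2 - 9*c - 18) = (c + 1)*(c + 2)^2*(c^2 - 9) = (c + 1)*(c + 2)^2*(c + 3)*(c - 3)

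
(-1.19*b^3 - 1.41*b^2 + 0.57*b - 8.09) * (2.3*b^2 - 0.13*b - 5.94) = -2.737*b^5 - 3.0883*b^4 + 8.5629*b^3 - 10.3057*b^2 - 2.3341*b + 48.0546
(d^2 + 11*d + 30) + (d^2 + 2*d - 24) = 2*d^2 + 13*d + 6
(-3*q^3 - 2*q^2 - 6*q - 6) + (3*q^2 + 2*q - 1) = -3*q^3 + q^2 - 4*q - 7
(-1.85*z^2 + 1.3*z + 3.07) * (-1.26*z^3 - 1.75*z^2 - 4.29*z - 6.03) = 2.331*z^5 + 1.5995*z^4 + 1.7933*z^3 + 0.206000000000001*z^2 - 21.0093*z - 18.5121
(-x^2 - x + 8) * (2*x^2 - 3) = -2*x^4 - 2*x^3 + 19*x^2 + 3*x - 24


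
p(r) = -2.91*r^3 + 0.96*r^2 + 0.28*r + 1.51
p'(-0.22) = -0.56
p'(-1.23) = -15.29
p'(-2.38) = -53.74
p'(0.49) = -0.88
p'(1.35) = -13.04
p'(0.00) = 0.28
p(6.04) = -602.99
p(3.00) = -67.58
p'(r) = -8.73*r^2 + 1.92*r + 0.28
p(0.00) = 1.51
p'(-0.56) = -3.53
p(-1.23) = 8.03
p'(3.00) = -72.53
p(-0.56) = 2.17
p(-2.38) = 45.51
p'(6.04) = -306.61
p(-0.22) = 1.53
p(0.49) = 1.54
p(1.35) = -3.52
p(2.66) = -45.72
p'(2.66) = -56.38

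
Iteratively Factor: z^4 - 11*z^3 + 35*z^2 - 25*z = (z - 1)*(z^3 - 10*z^2 + 25*z) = z*(z - 1)*(z^2 - 10*z + 25) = z*(z - 5)*(z - 1)*(z - 5)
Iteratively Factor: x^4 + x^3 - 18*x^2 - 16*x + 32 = (x + 4)*(x^3 - 3*x^2 - 6*x + 8) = (x - 1)*(x + 4)*(x^2 - 2*x - 8) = (x - 1)*(x + 2)*(x + 4)*(x - 4)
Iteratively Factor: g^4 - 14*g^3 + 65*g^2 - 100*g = (g - 5)*(g^3 - 9*g^2 + 20*g) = (g - 5)^2*(g^2 - 4*g) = (g - 5)^2*(g - 4)*(g)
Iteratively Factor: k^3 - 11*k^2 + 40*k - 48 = (k - 4)*(k^2 - 7*k + 12) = (k - 4)*(k - 3)*(k - 4)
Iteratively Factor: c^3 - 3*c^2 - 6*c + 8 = (c - 1)*(c^2 - 2*c - 8) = (c - 4)*(c - 1)*(c + 2)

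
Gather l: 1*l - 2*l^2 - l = -2*l^2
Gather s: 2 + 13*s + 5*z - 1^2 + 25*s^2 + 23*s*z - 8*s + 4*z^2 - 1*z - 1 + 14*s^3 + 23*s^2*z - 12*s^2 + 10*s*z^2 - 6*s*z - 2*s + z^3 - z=14*s^3 + s^2*(23*z + 13) + s*(10*z^2 + 17*z + 3) + z^3 + 4*z^2 + 3*z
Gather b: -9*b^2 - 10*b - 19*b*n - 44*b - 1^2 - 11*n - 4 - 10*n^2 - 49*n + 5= -9*b^2 + b*(-19*n - 54) - 10*n^2 - 60*n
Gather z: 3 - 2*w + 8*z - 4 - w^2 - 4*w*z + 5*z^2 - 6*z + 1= -w^2 - 2*w + 5*z^2 + z*(2 - 4*w)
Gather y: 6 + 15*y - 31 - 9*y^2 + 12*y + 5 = -9*y^2 + 27*y - 20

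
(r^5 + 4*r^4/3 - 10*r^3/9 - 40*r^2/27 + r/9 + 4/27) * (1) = r^5 + 4*r^4/3 - 10*r^3/9 - 40*r^2/27 + r/9 + 4/27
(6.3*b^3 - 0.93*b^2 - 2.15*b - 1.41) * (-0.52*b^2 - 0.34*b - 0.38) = -3.276*b^5 - 1.6584*b^4 - 0.9598*b^3 + 1.8176*b^2 + 1.2964*b + 0.5358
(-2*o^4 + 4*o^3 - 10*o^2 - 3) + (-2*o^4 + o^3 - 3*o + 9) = -4*o^4 + 5*o^3 - 10*o^2 - 3*o + 6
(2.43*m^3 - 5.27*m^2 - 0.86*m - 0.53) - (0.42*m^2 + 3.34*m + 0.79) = 2.43*m^3 - 5.69*m^2 - 4.2*m - 1.32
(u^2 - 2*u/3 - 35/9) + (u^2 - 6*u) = 2*u^2 - 20*u/3 - 35/9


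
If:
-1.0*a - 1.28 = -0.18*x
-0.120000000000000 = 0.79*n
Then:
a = 0.18*x - 1.28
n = -0.15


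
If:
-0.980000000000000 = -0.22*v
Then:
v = 4.45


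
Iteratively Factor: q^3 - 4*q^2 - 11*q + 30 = (q - 5)*(q^2 + q - 6) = (q - 5)*(q - 2)*(q + 3)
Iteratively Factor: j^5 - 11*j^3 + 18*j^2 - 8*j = (j - 1)*(j^4 + j^3 - 10*j^2 + 8*j) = (j - 1)*(j + 4)*(j^3 - 3*j^2 + 2*j) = j*(j - 1)*(j + 4)*(j^2 - 3*j + 2) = j*(j - 2)*(j - 1)*(j + 4)*(j - 1)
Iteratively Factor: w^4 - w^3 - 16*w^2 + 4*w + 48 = (w - 4)*(w^3 + 3*w^2 - 4*w - 12) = (w - 4)*(w - 2)*(w^2 + 5*w + 6) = (w - 4)*(w - 2)*(w + 3)*(w + 2)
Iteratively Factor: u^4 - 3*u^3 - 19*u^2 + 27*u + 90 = (u - 3)*(u^3 - 19*u - 30) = (u - 3)*(u + 2)*(u^2 - 2*u - 15) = (u - 3)*(u + 2)*(u + 3)*(u - 5)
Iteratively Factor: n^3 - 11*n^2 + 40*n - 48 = (n - 3)*(n^2 - 8*n + 16) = (n - 4)*(n - 3)*(n - 4)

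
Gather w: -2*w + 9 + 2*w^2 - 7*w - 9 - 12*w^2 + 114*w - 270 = -10*w^2 + 105*w - 270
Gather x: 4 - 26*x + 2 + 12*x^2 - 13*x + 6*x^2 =18*x^2 - 39*x + 6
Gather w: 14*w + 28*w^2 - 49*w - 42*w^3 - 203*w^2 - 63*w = -42*w^3 - 175*w^2 - 98*w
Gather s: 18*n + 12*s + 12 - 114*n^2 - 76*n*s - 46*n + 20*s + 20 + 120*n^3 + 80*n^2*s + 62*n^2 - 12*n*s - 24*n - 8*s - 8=120*n^3 - 52*n^2 - 52*n + s*(80*n^2 - 88*n + 24) + 24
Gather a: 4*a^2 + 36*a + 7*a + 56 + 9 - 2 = 4*a^2 + 43*a + 63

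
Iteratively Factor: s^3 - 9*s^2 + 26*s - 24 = (s - 3)*(s^2 - 6*s + 8) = (s - 3)*(s - 2)*(s - 4)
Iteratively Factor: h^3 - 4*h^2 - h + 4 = (h + 1)*(h^2 - 5*h + 4) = (h - 4)*(h + 1)*(h - 1)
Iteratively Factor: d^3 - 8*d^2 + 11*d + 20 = (d - 5)*(d^2 - 3*d - 4) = (d - 5)*(d - 4)*(d + 1)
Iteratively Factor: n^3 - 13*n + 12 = (n - 1)*(n^2 + n - 12) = (n - 1)*(n + 4)*(n - 3)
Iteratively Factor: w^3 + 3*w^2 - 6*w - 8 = (w + 1)*(w^2 + 2*w - 8) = (w + 1)*(w + 4)*(w - 2)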